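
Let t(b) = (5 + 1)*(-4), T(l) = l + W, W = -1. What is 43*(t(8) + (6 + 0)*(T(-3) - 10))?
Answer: -4644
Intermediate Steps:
T(l) = -1 + l (T(l) = l - 1 = -1 + l)
t(b) = -24 (t(b) = 6*(-4) = -24)
43*(t(8) + (6 + 0)*(T(-3) - 10)) = 43*(-24 + (6 + 0)*((-1 - 3) - 10)) = 43*(-24 + 6*(-4 - 10)) = 43*(-24 + 6*(-14)) = 43*(-24 - 84) = 43*(-108) = -4644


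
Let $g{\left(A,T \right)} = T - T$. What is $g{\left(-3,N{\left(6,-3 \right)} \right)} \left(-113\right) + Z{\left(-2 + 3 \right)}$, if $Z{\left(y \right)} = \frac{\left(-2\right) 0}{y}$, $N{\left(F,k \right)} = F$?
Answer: $0$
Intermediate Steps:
$Z{\left(y \right)} = 0$ ($Z{\left(y \right)} = \frac{0}{y} = 0$)
$g{\left(A,T \right)} = 0$
$g{\left(-3,N{\left(6,-3 \right)} \right)} \left(-113\right) + Z{\left(-2 + 3 \right)} = 0 \left(-113\right) + 0 = 0 + 0 = 0$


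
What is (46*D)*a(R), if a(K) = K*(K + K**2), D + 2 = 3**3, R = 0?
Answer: 0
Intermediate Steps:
D = 25 (D = -2 + 3**3 = -2 + 27 = 25)
(46*D)*a(R) = (46*25)*(0**2*(1 + 0)) = 1150*(0*1) = 1150*0 = 0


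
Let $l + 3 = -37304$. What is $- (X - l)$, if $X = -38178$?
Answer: $871$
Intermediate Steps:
$l = -37307$ ($l = -3 - 37304 = -37307$)
$- (X - l) = - (-38178 - -37307) = - (-38178 + 37307) = \left(-1\right) \left(-871\right) = 871$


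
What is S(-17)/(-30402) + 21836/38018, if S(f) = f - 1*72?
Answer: 333620837/577911618 ≈ 0.57729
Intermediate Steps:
S(f) = -72 + f (S(f) = f - 72 = -72 + f)
S(-17)/(-30402) + 21836/38018 = (-72 - 17)/(-30402) + 21836/38018 = -89*(-1/30402) + 21836*(1/38018) = 89/30402 + 10918/19009 = 333620837/577911618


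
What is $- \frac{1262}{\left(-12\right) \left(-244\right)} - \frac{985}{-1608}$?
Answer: $\frac{742}{4087} \approx 0.18155$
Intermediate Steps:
$- \frac{1262}{\left(-12\right) \left(-244\right)} - \frac{985}{-1608} = - \frac{1262}{2928} - - \frac{985}{1608} = \left(-1262\right) \frac{1}{2928} + \frac{985}{1608} = - \frac{631}{1464} + \frac{985}{1608} = \frac{742}{4087}$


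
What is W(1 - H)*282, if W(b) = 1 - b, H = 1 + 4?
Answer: 1410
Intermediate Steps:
H = 5
W(1 - H)*282 = (1 - (1 - 1*5))*282 = (1 - (1 - 5))*282 = (1 - 1*(-4))*282 = (1 + 4)*282 = 5*282 = 1410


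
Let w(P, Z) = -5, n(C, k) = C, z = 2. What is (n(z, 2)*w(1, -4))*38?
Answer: -380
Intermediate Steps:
(n(z, 2)*w(1, -4))*38 = (2*(-5))*38 = -10*38 = -380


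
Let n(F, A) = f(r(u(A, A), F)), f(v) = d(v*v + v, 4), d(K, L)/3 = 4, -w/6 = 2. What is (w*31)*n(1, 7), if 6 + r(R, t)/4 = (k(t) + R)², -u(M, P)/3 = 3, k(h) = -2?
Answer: -4464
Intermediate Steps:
w = -12 (w = -6*2 = -12)
d(K, L) = 12 (d(K, L) = 3*4 = 12)
u(M, P) = -9 (u(M, P) = -3*3 = -9)
r(R, t) = -24 + 4*(-2 + R)²
f(v) = 12
n(F, A) = 12
(w*31)*n(1, 7) = -12*31*12 = -372*12 = -4464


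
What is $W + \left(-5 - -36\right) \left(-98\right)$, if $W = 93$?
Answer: $-2945$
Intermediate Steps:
$W + \left(-5 - -36\right) \left(-98\right) = 93 + \left(-5 - -36\right) \left(-98\right) = 93 + \left(-5 + 36\right) \left(-98\right) = 93 + 31 \left(-98\right) = 93 - 3038 = -2945$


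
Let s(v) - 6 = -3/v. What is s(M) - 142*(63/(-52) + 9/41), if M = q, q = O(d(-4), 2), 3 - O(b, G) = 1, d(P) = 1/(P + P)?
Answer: 77481/533 ≈ 145.37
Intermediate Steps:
d(P) = 1/(2*P)
O(b, G) = 2 (O(b, G) = 3 - 1*1 = 3 - 1 = 2)
q = 2
M = 2
s(v) = 6 - 3/v
s(M) - 142*(63/(-52) + 9/41) = (6 - 3/2) - 142*(63/(-52) + 9/41) = (6 - 3*½) - 142*(63*(-1/52) + 9*(1/41)) = (6 - 3/2) - 142*(-63/52 + 9/41) = 9/2 - 142*(-2115/2132) = 9/2 + 150165/1066 = 77481/533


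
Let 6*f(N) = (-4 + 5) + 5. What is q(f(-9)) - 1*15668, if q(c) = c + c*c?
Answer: -15666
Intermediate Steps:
f(N) = 1 (f(N) = ((-4 + 5) + 5)/6 = (1 + 5)/6 = (1/6)*6 = 1)
q(c) = c + c**2
q(f(-9)) - 1*15668 = 1*(1 + 1) - 1*15668 = 1*2 - 15668 = 2 - 15668 = -15666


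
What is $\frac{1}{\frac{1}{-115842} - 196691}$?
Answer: $- \frac{115842}{22785078823} \approx -5.0841 \cdot 10^{-6}$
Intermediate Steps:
$\frac{1}{\frac{1}{-115842} - 196691} = \frac{1}{- \frac{1}{115842} - 196691} = \frac{1}{- \frac{22785078823}{115842}} = - \frac{115842}{22785078823}$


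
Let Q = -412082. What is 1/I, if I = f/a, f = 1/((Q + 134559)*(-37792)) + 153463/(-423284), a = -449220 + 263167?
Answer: 5036438546923960288/9814285626291 ≈ 5.1317e+5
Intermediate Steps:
a = -186053
f = -9814285626291/27069913126496 (f = 1/((-412082 + 134559)*(-37792)) + 153463/(-423284) = -1/37792/(-277523) + 153463*(-1/423284) = -1/277523*(-1/37792) - 3743/10324 = 1/10488149216 - 3743/10324 = -9814285626291/27069913126496 ≈ -0.36255)
I = 9814285626291/5036438546923960288 (I = -9814285626291/27069913126496/(-186053) = -9814285626291/27069913126496*(-1/186053) = 9814285626291/5036438546923960288 ≈ 1.9487e-6)
1/I = 1/(9814285626291/5036438546923960288) = 5036438546923960288/9814285626291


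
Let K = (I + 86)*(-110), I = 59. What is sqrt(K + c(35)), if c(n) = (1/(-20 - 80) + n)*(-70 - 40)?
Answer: I*sqrt(1979890)/10 ≈ 140.71*I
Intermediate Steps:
K = -15950 (K = (59 + 86)*(-110) = 145*(-110) = -15950)
c(n) = 11/10 - 110*n (c(n) = (1/(-100) + n)*(-110) = (-1/100 + n)*(-110) = 11/10 - 110*n)
sqrt(K + c(35)) = sqrt(-15950 + (11/10 - 110*35)) = sqrt(-15950 + (11/10 - 3850)) = sqrt(-15950 - 38489/10) = sqrt(-197989/10) = I*sqrt(1979890)/10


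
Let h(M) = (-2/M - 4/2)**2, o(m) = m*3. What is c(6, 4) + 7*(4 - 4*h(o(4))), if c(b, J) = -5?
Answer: -976/9 ≈ -108.44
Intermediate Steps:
o(m) = 3*m
h(M) = (-2 - 2/M)**2 (h(M) = (-2/M - 4*1/2)**2 = (-2/M - 2)**2 = (-2 - 2/M)**2)
c(6, 4) + 7*(4 - 4*h(o(4))) = -5 + 7*(4 - 16*(1 + 3*4)**2/(3*4)**2) = -5 + 7*(4 - 16*(1 + 12)**2/12**2) = -5 + 7*(4 - 16*13**2/144) = -5 + 7*(4 - 16*169/144) = -5 + 7*(4 - 4*169/36) = -5 + 7*(4 - 169/9) = -5 + 7*(-133/9) = -5 - 931/9 = -976/9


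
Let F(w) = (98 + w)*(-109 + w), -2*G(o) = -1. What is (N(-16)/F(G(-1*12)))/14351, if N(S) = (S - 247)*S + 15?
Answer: -16892/613490899 ≈ -2.7534e-5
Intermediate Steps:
G(o) = ½ (G(o) = -½*(-1) = ½)
F(w) = (-109 + w)*(98 + w)
N(S) = 15 + S*(-247 + S) (N(S) = (-247 + S)*S + 15 = S*(-247 + S) + 15 = 15 + S*(-247 + S))
(N(-16)/F(G(-1*12)))/14351 = ((15 + (-16)² - 247*(-16))/(-10682 + (½)² - 11*½))/14351 = ((15 + 256 + 3952)/(-10682 + ¼ - 11/2))*(1/14351) = (4223/(-42749/4))*(1/14351) = (4223*(-4/42749))*(1/14351) = -16892/42749*1/14351 = -16892/613490899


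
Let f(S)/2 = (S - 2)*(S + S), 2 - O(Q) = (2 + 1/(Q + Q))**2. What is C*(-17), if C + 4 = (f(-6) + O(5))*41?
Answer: -13207623/100 ≈ -1.3208e+5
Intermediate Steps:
O(Q) = 2 - (2 + 1/(2*Q))**2 (O(Q) = 2 - (2 + 1/(Q + Q))**2 = 2 - (2 + 1/(2*Q))**2)
f(S) = 4*S*(-2 + S) (f(S) = 2*((S - 2)*(S + S)) = 2*((-2 + S)*(2*S)) = 2*(2*S*(-2 + S)) = 4*S*(-2 + S))
C = 776919/100 (C = -4 + (4*(-6)*(-2 - 6) + (2 - 1/4*(1 + 4*5)**2/5**2))*41 = -4 + (4*(-6)*(-8) + (2 - 1/4*1/25*(1 + 20)**2))*41 = -4 + (192 + (2 - 1/4*1/25*21**2))*41 = -4 + (192 + (2 - 1/4*1/25*441))*41 = -4 + (192 + (2 - 441/100))*41 = -4 + (192 - 241/100)*41 = -4 + (18959/100)*41 = -4 + 777319/100 = 776919/100 ≈ 7769.2)
C*(-17) = (776919/100)*(-17) = -13207623/100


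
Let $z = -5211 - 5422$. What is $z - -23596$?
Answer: $12963$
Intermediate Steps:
$z = -10633$
$z - -23596 = -10633 - -23596 = -10633 + 23596 = 12963$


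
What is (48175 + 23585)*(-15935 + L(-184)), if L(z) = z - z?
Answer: -1143495600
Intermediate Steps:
L(z) = 0
(48175 + 23585)*(-15935 + L(-184)) = (48175 + 23585)*(-15935 + 0) = 71760*(-15935) = -1143495600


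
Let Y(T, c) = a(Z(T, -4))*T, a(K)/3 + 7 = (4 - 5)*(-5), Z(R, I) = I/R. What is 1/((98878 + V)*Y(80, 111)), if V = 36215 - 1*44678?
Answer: -1/43399200 ≈ -2.3042e-8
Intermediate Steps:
V = -8463 (V = 36215 - 44678 = -8463)
a(K) = -6 (a(K) = -21 + 3*((4 - 5)*(-5)) = -21 + 3*(-1*(-5)) = -21 + 3*5 = -21 + 15 = -6)
Y(T, c) = -6*T
1/((98878 + V)*Y(80, 111)) = 1/((98878 - 8463)*((-6*80))) = 1/(90415*(-480)) = (1/90415)*(-1/480) = -1/43399200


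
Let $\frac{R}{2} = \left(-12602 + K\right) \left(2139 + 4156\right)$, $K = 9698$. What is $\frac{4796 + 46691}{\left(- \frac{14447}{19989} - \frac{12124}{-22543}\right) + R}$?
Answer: $- \frac{23200661434149}{16474988622808805} \approx -0.0014082$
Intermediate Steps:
$R = -36561360$ ($R = 2 \left(-12602 + 9698\right) \left(2139 + 4156\right) = 2 \left(\left(-2904\right) 6295\right) = 2 \left(-18280680\right) = -36561360$)
$\frac{4796 + 46691}{\left(- \frac{14447}{19989} - \frac{12124}{-22543}\right) + R} = \frac{4796 + 46691}{\left(- \frac{14447}{19989} - \frac{12124}{-22543}\right) - 36561360} = \frac{51487}{\left(\left(-14447\right) \frac{1}{19989} - - \frac{12124}{22543}\right) - 36561360} = \frac{51487}{\left(- \frac{14447}{19989} + \frac{12124}{22543}\right) - 36561360} = \frac{51487}{- \frac{83332085}{450612027} - 36561360} = \frac{51487}{- \frac{16474988622808805}{450612027}} = 51487 \left(- \frac{450612027}{16474988622808805}\right) = - \frac{23200661434149}{16474988622808805}$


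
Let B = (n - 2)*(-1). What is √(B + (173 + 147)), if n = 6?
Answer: 2*√79 ≈ 17.776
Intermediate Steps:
B = -4 (B = (6 - 2)*(-1) = 4*(-1) = -4)
√(B + (173 + 147)) = √(-4 + (173 + 147)) = √(-4 + 320) = √316 = 2*√79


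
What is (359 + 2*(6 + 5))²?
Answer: 145161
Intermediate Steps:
(359 + 2*(6 + 5))² = (359 + 2*11)² = (359 + 22)² = 381² = 145161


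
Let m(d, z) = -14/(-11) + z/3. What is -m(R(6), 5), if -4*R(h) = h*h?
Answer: -97/33 ≈ -2.9394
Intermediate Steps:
R(h) = -h**2/4 (R(h) = -h*h/4 = -h**2/4)
m(d, z) = 14/11 + z/3 (m(d, z) = -14*(-1/11) + z*(1/3) = 14/11 + z/3)
-m(R(6), 5) = -(14/11 + (1/3)*5) = -(14/11 + 5/3) = -1*97/33 = -97/33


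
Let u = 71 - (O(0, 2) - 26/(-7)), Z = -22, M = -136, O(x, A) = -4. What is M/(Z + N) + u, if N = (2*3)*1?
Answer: 1117/14 ≈ 79.786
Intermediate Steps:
N = 6 (N = 6*1 = 6)
u = 499/7 (u = 71 - (-4 - 26/(-7)) = 71 - (-4 - 26*(-1/7)) = 71 - (-4 + 26/7) = 71 - 1*(-2/7) = 71 + 2/7 = 499/7 ≈ 71.286)
M/(Z + N) + u = -136/(-22 + 6) + 499/7 = -136/(-16) + 499/7 = -1/16*(-136) + 499/7 = 17/2 + 499/7 = 1117/14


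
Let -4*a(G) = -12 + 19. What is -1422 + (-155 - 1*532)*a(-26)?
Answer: -879/4 ≈ -219.75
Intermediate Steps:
a(G) = -7/4 (a(G) = -(-12 + 19)/4 = -1/4*7 = -7/4)
-1422 + (-155 - 1*532)*a(-26) = -1422 + (-155 - 1*532)*(-7/4) = -1422 + (-155 - 532)*(-7/4) = -1422 - 687*(-7/4) = -1422 + 4809/4 = -879/4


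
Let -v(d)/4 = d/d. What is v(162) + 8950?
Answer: 8946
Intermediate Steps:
v(d) = -4 (v(d) = -4*d/d = -4*1 = -4)
v(162) + 8950 = -4 + 8950 = 8946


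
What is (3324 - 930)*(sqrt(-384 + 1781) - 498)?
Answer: -1192212 + 2394*sqrt(1397) ≈ -1.1027e+6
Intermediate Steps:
(3324 - 930)*(sqrt(-384 + 1781) - 498) = 2394*(sqrt(1397) - 498) = 2394*(-498 + sqrt(1397)) = -1192212 + 2394*sqrt(1397)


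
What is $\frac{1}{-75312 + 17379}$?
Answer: $- \frac{1}{57933} \approx -1.7261 \cdot 10^{-5}$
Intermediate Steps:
$\frac{1}{-75312 + 17379} = \frac{1}{-57933} = - \frac{1}{57933}$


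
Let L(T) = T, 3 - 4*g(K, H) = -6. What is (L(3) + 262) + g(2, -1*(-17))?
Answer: 1069/4 ≈ 267.25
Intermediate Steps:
g(K, H) = 9/4 (g(K, H) = 3/4 - 1/4*(-6) = 3/4 + 3/2 = 9/4)
(L(3) + 262) + g(2, -1*(-17)) = (3 + 262) + 9/4 = 265 + 9/4 = 1069/4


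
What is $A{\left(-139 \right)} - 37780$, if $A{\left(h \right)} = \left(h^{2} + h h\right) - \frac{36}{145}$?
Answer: $\frac{124954}{145} \approx 861.75$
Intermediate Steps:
$A{\left(h \right)} = - \frac{36}{145} + 2 h^{2}$ ($A{\left(h \right)} = \left(h^{2} + h^{2}\right) - \frac{36}{145} = 2 h^{2} - \frac{36}{145} = - \frac{36}{145} + 2 h^{2}$)
$A{\left(-139 \right)} - 37780 = \left(- \frac{36}{145} + 2 \left(-139\right)^{2}\right) - 37780 = \left(- \frac{36}{145} + 2 \cdot 19321\right) - 37780 = \left(- \frac{36}{145} + 38642\right) - 37780 = \frac{5603054}{145} - 37780 = \frac{124954}{145}$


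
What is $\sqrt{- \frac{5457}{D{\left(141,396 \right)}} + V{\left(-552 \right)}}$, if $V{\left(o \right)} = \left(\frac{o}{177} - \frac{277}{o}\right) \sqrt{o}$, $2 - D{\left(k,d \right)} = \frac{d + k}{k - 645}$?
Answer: $\frac{\sqrt{-31299158445780960 - 92020072344375 i \sqrt{138}}}{4193130} \approx 0.72849 - 42.198 i$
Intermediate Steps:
$D{\left(k,d \right)} = 2 - \frac{d + k}{-645 + k}$ ($D{\left(k,d \right)} = 2 - \frac{d + k}{k - 645} = 2 - \frac{d + k}{-645 + k}$)
$V{\left(o \right)} = \sqrt{o} \left(- \frac{277}{o} + \frac{o}{177}\right)$ ($V{\left(o \right)} = \left(o \frac{1}{177} - \frac{277}{o}\right) \sqrt{o} = \left(\frac{o}{177} - \frac{277}{o}\right) \sqrt{o} = \left(- \frac{277}{o} + \frac{o}{177}\right) \sqrt{o} = \sqrt{o} \left(- \frac{277}{o} + \frac{o}{177}\right)$)
$\sqrt{- \frac{5457}{D{\left(141,396 \right)}} + V{\left(-552 \right)}} = \sqrt{- \frac{5457}{\frac{1}{-645 + 141} \left(-1290 + 141 - 396\right)} + \frac{-49029 + \left(-552\right)^{2}}{177 \cdot 2 i \sqrt{138}}} = \sqrt{- \frac{5457}{\frac{1}{-504} \left(-1290 + 141 - 396\right)} + \frac{- \frac{i \sqrt{138}}{276} \left(-49029 + 304704\right)}{177}} = \sqrt{- \frac{5457}{\left(- \frac{1}{504}\right) \left(-1545\right)} + \frac{1}{177} \left(- \frac{i \sqrt{138}}{276}\right) 255675} = \sqrt{- \frac{5457}{\frac{515}{168}} - \frac{85225 i \sqrt{138}}{16284}} = \sqrt{\left(-5457\right) \frac{168}{515} - \frac{85225 i \sqrt{138}}{16284}} = \sqrt{- \frac{916776}{515} - \frac{85225 i \sqrt{138}}{16284}}$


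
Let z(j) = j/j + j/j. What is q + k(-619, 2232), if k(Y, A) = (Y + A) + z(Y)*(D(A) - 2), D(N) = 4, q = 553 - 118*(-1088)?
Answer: 130554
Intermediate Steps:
q = 128937 (q = 553 + 128384 = 128937)
z(j) = 2 (z(j) = 1 + 1 = 2)
k(Y, A) = 4 + A + Y (k(Y, A) = (Y + A) + 2*(4 - 2) = (A + Y) + 2*2 = (A + Y) + 4 = 4 + A + Y)
q + k(-619, 2232) = 128937 + (4 + 2232 - 619) = 128937 + 1617 = 130554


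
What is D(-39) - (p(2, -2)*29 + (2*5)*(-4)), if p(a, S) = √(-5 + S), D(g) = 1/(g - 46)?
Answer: 3399/85 - 29*I*√7 ≈ 39.988 - 76.727*I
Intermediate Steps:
D(g) = 1/(-46 + g)
D(-39) - (p(2, -2)*29 + (2*5)*(-4)) = 1/(-46 - 39) - (√(-5 - 2)*29 + (2*5)*(-4)) = 1/(-85) - (√(-7)*29 + 10*(-4)) = -1/85 - ((I*√7)*29 - 40) = -1/85 - (29*I*√7 - 40) = -1/85 - (-40 + 29*I*√7) = -1/85 + (40 - 29*I*√7) = 3399/85 - 29*I*√7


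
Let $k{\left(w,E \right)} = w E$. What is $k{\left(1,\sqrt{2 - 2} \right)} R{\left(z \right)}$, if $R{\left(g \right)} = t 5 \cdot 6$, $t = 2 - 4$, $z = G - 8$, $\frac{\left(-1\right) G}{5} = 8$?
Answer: $0$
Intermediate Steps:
$G = -40$ ($G = \left(-5\right) 8 = -40$)
$z = -48$ ($z = -40 - 8 = -48$)
$t = -2$ ($t = 2 - 4 = -2$)
$k{\left(w,E \right)} = E w$
$R{\left(g \right)} = -60$ ($R{\left(g \right)} = \left(-2\right) 5 \cdot 6 = \left(-10\right) 6 = -60$)
$k{\left(1,\sqrt{2 - 2} \right)} R{\left(z \right)} = \sqrt{2 - 2} \cdot 1 \left(-60\right) = \sqrt{0} \cdot 1 \left(-60\right) = 0 \cdot 1 \left(-60\right) = 0 \left(-60\right) = 0$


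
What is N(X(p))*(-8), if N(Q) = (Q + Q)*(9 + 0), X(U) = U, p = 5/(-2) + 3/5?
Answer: 1368/5 ≈ 273.60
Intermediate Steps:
p = -19/10 (p = 5*(-1/2) + 3*(1/5) = -5/2 + 3/5 = -19/10 ≈ -1.9000)
N(Q) = 18*Q (N(Q) = (2*Q)*9 = 18*Q)
N(X(p))*(-8) = (18*(-19/10))*(-8) = -171/5*(-8) = 1368/5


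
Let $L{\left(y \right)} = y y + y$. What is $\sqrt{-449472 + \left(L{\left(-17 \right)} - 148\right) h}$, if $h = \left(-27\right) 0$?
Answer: $8 i \sqrt{7023} \approx 670.43 i$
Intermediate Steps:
$L{\left(y \right)} = y + y^{2}$ ($L{\left(y \right)} = y^{2} + y = y + y^{2}$)
$h = 0$
$\sqrt{-449472 + \left(L{\left(-17 \right)} - 148\right) h} = \sqrt{-449472 + \left(- 17 \left(1 - 17\right) - 148\right) 0} = \sqrt{-449472 + \left(\left(-17\right) \left(-16\right) - 148\right) 0} = \sqrt{-449472 + \left(272 - 148\right) 0} = \sqrt{-449472 + 124 \cdot 0} = \sqrt{-449472 + 0} = \sqrt{-449472} = 8 i \sqrt{7023}$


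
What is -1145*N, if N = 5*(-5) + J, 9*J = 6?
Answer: 83585/3 ≈ 27862.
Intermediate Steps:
J = 2/3 (J = (1/9)*6 = 2/3 ≈ 0.66667)
N = -73/3 (N = 5*(-5) + 2/3 = -25 + 2/3 = -73/3 ≈ -24.333)
-1145*N = -1145*(-73/3) = 83585/3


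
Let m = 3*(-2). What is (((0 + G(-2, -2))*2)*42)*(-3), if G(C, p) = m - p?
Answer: 1008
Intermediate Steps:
m = -6
G(C, p) = -6 - p
(((0 + G(-2, -2))*2)*42)*(-3) = (((0 + (-6 - 1*(-2)))*2)*42)*(-3) = (((0 + (-6 + 2))*2)*42)*(-3) = (((0 - 4)*2)*42)*(-3) = (-4*2*42)*(-3) = -8*42*(-3) = -336*(-3) = 1008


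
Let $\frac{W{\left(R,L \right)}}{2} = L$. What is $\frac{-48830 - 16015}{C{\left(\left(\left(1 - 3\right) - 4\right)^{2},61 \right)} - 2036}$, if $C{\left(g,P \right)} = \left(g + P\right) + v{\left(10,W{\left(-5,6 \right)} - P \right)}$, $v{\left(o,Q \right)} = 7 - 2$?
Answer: $\frac{64845}{1934} \approx 33.529$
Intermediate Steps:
$W{\left(R,L \right)} = 2 L$
$v{\left(o,Q \right)} = 5$
$C{\left(g,P \right)} = 5 + P + g$ ($C{\left(g,P \right)} = \left(g + P\right) + 5 = \left(P + g\right) + 5 = 5 + P + g$)
$\frac{-48830 - 16015}{C{\left(\left(\left(1 - 3\right) - 4\right)^{2},61 \right)} - 2036} = \frac{-48830 - 16015}{\left(5 + 61 + \left(\left(1 - 3\right) - 4\right)^{2}\right) - 2036} = - \frac{64845}{\left(5 + 61 + \left(\left(1 - 3\right) - 4\right)^{2}\right) - 2036} = - \frac{64845}{\left(5 + 61 + \left(-2 - 4\right)^{2}\right) - 2036} = - \frac{64845}{\left(5 + 61 + \left(-6\right)^{2}\right) - 2036} = - \frac{64845}{\left(5 + 61 + 36\right) - 2036} = - \frac{64845}{102 - 2036} = - \frac{64845}{-1934} = \left(-64845\right) \left(- \frac{1}{1934}\right) = \frac{64845}{1934}$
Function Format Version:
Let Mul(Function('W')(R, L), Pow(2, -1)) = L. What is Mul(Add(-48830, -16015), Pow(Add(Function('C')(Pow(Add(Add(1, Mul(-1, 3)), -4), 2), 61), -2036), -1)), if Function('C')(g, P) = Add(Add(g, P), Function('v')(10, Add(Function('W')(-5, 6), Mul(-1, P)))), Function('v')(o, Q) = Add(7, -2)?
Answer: Rational(64845, 1934) ≈ 33.529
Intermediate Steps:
Function('W')(R, L) = Mul(2, L)
Function('v')(o, Q) = 5
Function('C')(g, P) = Add(5, P, g) (Function('C')(g, P) = Add(Add(g, P), 5) = Add(Add(P, g), 5) = Add(5, P, g))
Mul(Add(-48830, -16015), Pow(Add(Function('C')(Pow(Add(Add(1, Mul(-1, 3)), -4), 2), 61), -2036), -1)) = Mul(Add(-48830, -16015), Pow(Add(Add(5, 61, Pow(Add(Add(1, Mul(-1, 3)), -4), 2)), -2036), -1)) = Mul(-64845, Pow(Add(Add(5, 61, Pow(Add(Add(1, -3), -4), 2)), -2036), -1)) = Mul(-64845, Pow(Add(Add(5, 61, Pow(Add(-2, -4), 2)), -2036), -1)) = Mul(-64845, Pow(Add(Add(5, 61, Pow(-6, 2)), -2036), -1)) = Mul(-64845, Pow(Add(Add(5, 61, 36), -2036), -1)) = Mul(-64845, Pow(Add(102, -2036), -1)) = Mul(-64845, Pow(-1934, -1)) = Mul(-64845, Rational(-1, 1934)) = Rational(64845, 1934)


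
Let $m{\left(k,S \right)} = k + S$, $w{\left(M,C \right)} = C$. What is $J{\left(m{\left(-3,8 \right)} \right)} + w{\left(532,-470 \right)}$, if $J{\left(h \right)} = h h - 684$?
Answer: $-1129$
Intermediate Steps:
$m{\left(k,S \right)} = S + k$
$J{\left(h \right)} = -684 + h^{2}$ ($J{\left(h \right)} = h^{2} - 684 = -684 + h^{2}$)
$J{\left(m{\left(-3,8 \right)} \right)} + w{\left(532,-470 \right)} = \left(-684 + \left(8 - 3\right)^{2}\right) - 470 = \left(-684 + 5^{2}\right) - 470 = \left(-684 + 25\right) - 470 = -659 - 470 = -1129$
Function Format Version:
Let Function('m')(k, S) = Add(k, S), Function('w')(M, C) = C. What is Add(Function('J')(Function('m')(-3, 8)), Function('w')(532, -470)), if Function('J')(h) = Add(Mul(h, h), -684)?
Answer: -1129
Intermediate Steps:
Function('m')(k, S) = Add(S, k)
Function('J')(h) = Add(-684, Pow(h, 2)) (Function('J')(h) = Add(Pow(h, 2), -684) = Add(-684, Pow(h, 2)))
Add(Function('J')(Function('m')(-3, 8)), Function('w')(532, -470)) = Add(Add(-684, Pow(Add(8, -3), 2)), -470) = Add(Add(-684, Pow(5, 2)), -470) = Add(Add(-684, 25), -470) = Add(-659, -470) = -1129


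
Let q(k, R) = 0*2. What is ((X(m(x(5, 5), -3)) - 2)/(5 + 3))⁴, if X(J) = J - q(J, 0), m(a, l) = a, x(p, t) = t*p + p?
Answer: 2401/16 ≈ 150.06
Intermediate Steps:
q(k, R) = 0
x(p, t) = p + p*t (x(p, t) = p*t + p = p + p*t)
X(J) = J (X(J) = J - 1*0 = J + 0 = J)
((X(m(x(5, 5), -3)) - 2)/(5 + 3))⁴ = ((5*(1 + 5) - 2)/(5 + 3))⁴ = ((5*6 - 2)/8)⁴ = ((30 - 2)*(⅛))⁴ = (28*(⅛))⁴ = (7/2)⁴ = 2401/16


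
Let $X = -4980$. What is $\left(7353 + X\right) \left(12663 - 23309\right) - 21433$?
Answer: $-25284391$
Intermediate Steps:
$\left(7353 + X\right) \left(12663 - 23309\right) - 21433 = \left(7353 - 4980\right) \left(12663 - 23309\right) - 21433 = 2373 \left(-10646\right) - 21433 = -25262958 - 21433 = -25284391$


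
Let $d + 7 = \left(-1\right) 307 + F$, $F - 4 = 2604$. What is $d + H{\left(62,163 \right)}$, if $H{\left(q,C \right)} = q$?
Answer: $2356$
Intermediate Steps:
$F = 2608$ ($F = 4 + 2604 = 2608$)
$d = 2294$ ($d = -7 + \left(\left(-1\right) 307 + 2608\right) = -7 + \left(-307 + 2608\right) = -7 + 2301 = 2294$)
$d + H{\left(62,163 \right)} = 2294 + 62 = 2356$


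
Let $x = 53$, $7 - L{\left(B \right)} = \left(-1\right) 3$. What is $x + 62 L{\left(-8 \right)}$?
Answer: $673$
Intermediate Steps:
$L{\left(B \right)} = 10$ ($L{\left(B \right)} = 7 - \left(-1\right) 3 = 7 - -3 = 7 + 3 = 10$)
$x + 62 L{\left(-8 \right)} = 53 + 62 \cdot 10 = 53 + 620 = 673$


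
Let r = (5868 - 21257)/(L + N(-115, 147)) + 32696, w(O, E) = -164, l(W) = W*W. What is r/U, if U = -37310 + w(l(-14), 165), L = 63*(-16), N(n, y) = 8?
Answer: -32711389/37474000 ≈ -0.87291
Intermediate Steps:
l(W) = W²
L = -1008
U = -37474 (U = -37310 - 164 = -37474)
r = 32711389/1000 (r = (5868 - 21257)/(-1008 + 8) + 32696 = -15389/(-1000) + 32696 = -15389*(-1/1000) + 32696 = 15389/1000 + 32696 = 32711389/1000 ≈ 32711.)
r/U = (32711389/1000)/(-37474) = (32711389/1000)*(-1/37474) = -32711389/37474000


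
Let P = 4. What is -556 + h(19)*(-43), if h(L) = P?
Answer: -728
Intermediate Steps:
h(L) = 4
-556 + h(19)*(-43) = -556 + 4*(-43) = -556 - 172 = -728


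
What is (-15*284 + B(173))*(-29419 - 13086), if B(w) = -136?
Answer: 186851980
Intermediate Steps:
(-15*284 + B(173))*(-29419 - 13086) = (-15*284 - 136)*(-29419 - 13086) = (-4260 - 136)*(-42505) = -4396*(-42505) = 186851980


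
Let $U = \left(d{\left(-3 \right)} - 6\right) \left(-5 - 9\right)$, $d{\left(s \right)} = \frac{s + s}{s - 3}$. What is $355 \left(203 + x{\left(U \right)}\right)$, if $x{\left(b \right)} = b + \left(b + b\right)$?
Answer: $146615$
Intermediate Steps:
$d{\left(s \right)} = \frac{2 s}{-3 + s}$
$U = 70$ ($U = \left(2 \left(-3\right) \frac{1}{-3 - 3} - 6\right) \left(-5 - 9\right) = \left(2 \left(-3\right) \frac{1}{-6} - 6\right) \left(-14\right) = \left(2 \left(-3\right) \left(- \frac{1}{6}\right) - 6\right) \left(-14\right) = \left(1 - 6\right) \left(-14\right) = \left(-5\right) \left(-14\right) = 70$)
$x{\left(b \right)} = 3 b$ ($x{\left(b \right)} = b + 2 b = 3 b$)
$355 \left(203 + x{\left(U \right)}\right) = 355 \left(203 + 3 \cdot 70\right) = 355 \left(203 + 210\right) = 355 \cdot 413 = 146615$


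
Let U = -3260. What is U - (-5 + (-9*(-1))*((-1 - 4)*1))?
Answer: -3210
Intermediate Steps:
U - (-5 + (-9*(-1))*((-1 - 4)*1)) = -3260 - (-5 + (-9*(-1))*((-1 - 4)*1)) = -3260 - (-5 + 9*(-5*1)) = -3260 - (-5 + 9*(-5)) = -3260 - (-5 - 45) = -3260 - 1*(-50) = -3260 + 50 = -3210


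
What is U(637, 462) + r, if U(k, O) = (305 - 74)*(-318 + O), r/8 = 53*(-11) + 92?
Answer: 29336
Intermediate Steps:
r = -3928 (r = 8*(53*(-11) + 92) = 8*(-583 + 92) = 8*(-491) = -3928)
U(k, O) = -73458 + 231*O (U(k, O) = 231*(-318 + O) = -73458 + 231*O)
U(637, 462) + r = (-73458 + 231*462) - 3928 = (-73458 + 106722) - 3928 = 33264 - 3928 = 29336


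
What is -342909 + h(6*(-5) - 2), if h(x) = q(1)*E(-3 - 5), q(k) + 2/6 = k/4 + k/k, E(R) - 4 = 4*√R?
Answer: -1028716/3 + 22*I*√2/3 ≈ -3.4291e+5 + 10.371*I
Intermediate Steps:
E(R) = 4 + 4*√R
q(k) = ⅔ + k/4 (q(k) = -⅓ + (k/4 + k/k) = -⅓ + (k*(¼) + 1) = -⅓ + (k/4 + 1) = -⅓ + (1 + k/4) = ⅔ + k/4)
h(x) = 11/3 + 22*I*√2/3 (h(x) = (⅔ + (¼)*1)*(4 + 4*√(-3 - 5)) = (⅔ + ¼)*(4 + 4*√(-8)) = 11*(4 + 4*(2*I*√2))/12 = 11*(4 + 8*I*√2)/12 = 11/3 + 22*I*√2/3)
-342909 + h(6*(-5) - 2) = -342909 + (11/3 + 22*I*√2/3) = -1028716/3 + 22*I*√2/3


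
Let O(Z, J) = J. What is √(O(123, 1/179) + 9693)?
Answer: 2*√77643398/179 ≈ 98.453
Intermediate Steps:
√(O(123, 1/179) + 9693) = √(1/179 + 9693) = √(1735048/179) = 2*√77643398/179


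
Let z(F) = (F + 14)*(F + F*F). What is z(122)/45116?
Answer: 510204/11279 ≈ 45.235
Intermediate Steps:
z(F) = (14 + F)*(F + F²)
z(122)/45116 = (122*(14 + 122² + 15*122))/45116 = (122*(14 + 14884 + 1830))*(1/45116) = (122*16728)*(1/45116) = 2040816*(1/45116) = 510204/11279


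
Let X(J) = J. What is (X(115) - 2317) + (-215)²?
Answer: 44023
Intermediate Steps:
(X(115) - 2317) + (-215)² = (115 - 2317) + (-215)² = -2202 + 46225 = 44023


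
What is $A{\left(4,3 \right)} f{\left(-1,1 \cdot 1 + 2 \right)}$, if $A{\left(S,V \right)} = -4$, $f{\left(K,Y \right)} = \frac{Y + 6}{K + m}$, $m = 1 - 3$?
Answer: $12$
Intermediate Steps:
$m = -2$ ($m = 1 - 3 = -2$)
$f{\left(K,Y \right)} = \frac{6 + Y}{-2 + K}$ ($f{\left(K,Y \right)} = \frac{Y + 6}{K - 2} = \frac{6 + Y}{-2 + K}$)
$A{\left(4,3 \right)} f{\left(-1,1 \cdot 1 + 2 \right)} = - 4 \frac{6 + \left(1 \cdot 1 + 2\right)}{-2 - 1} = - 4 \frac{6 + \left(1 + 2\right)}{-3} = - 4 \left(- \frac{6 + 3}{3}\right) = - 4 \left(\left(- \frac{1}{3}\right) 9\right) = \left(-4\right) \left(-3\right) = 12$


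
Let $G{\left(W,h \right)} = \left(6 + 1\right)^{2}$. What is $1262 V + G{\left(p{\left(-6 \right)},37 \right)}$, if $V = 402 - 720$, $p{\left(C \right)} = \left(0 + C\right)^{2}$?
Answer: $-401267$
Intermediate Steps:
$p{\left(C \right)} = C^{2}$
$G{\left(W,h \right)} = 49$ ($G{\left(W,h \right)} = 7^{2} = 49$)
$V = -318$
$1262 V + G{\left(p{\left(-6 \right)},37 \right)} = 1262 \left(-318\right) + 49 = -401316 + 49 = -401267$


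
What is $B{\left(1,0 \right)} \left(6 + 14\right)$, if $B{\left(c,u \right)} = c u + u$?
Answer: $0$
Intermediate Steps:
$B{\left(c,u \right)} = u + c u$
$B{\left(1,0 \right)} \left(6 + 14\right) = 0 \left(1 + 1\right) \left(6 + 14\right) = 0 \cdot 2 \cdot 20 = 0 \cdot 20 = 0$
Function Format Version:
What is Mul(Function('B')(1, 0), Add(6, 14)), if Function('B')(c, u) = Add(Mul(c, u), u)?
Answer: 0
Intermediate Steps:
Function('B')(c, u) = Add(u, Mul(c, u))
Mul(Function('B')(1, 0), Add(6, 14)) = Mul(Mul(0, Add(1, 1)), Add(6, 14)) = Mul(Mul(0, 2), 20) = Mul(0, 20) = 0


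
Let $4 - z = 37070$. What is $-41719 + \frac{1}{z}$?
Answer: $- \frac{1546356455}{37066} \approx -41719.0$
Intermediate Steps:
$z = -37066$ ($z = 4 - 37070 = -37066$)
$-41719 + \frac{1}{z} = -41719 + \frac{1}{-37066} = -41719 - \frac{1}{37066} = - \frac{1546356455}{37066}$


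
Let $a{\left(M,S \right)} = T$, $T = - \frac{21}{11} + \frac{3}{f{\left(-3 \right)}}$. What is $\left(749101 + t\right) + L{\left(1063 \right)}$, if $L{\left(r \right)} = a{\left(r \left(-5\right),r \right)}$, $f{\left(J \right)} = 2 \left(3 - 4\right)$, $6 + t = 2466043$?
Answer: $\frac{70732961}{22} \approx 3.2151 \cdot 10^{6}$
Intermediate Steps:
$t = 2466037$ ($t = -6 + 2466043 = 2466037$)
$f{\left(J \right)} = -2$ ($f{\left(J \right)} = 2 \left(-1\right) = -2$)
$T = - \frac{75}{22}$ ($T = - \frac{21}{11} + \frac{3}{-2} = \left(-21\right) \frac{1}{11} + 3 \left(- \frac{1}{2}\right) = - \frac{21}{11} - \frac{3}{2} = - \frac{75}{22} \approx -3.4091$)
$a{\left(M,S \right)} = - \frac{75}{22}$
$L{\left(r \right)} = - \frac{75}{22}$
$\left(749101 + t\right) + L{\left(1063 \right)} = \left(749101 + 2466037\right) - \frac{75}{22} = 3215138 - \frac{75}{22} = \frac{70732961}{22}$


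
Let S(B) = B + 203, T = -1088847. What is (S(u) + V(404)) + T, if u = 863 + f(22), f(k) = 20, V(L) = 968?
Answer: -1086793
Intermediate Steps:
u = 883 (u = 863 + 20 = 883)
S(B) = 203 + B
(S(u) + V(404)) + T = ((203 + 883) + 968) - 1088847 = (1086 + 968) - 1088847 = 2054 - 1088847 = -1086793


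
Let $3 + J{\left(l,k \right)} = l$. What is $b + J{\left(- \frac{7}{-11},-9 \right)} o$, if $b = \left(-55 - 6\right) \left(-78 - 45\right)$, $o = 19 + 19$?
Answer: $\frac{81545}{11} \approx 7413.2$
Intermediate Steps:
$J{\left(l,k \right)} = -3 + l$
$o = 38$
$b = 7503$ ($b = \left(-61\right) \left(-123\right) = 7503$)
$b + J{\left(- \frac{7}{-11},-9 \right)} o = 7503 + \left(-3 - \frac{7}{-11}\right) 38 = 7503 + \left(-3 - - \frac{7}{11}\right) 38 = 7503 + \left(-3 + \frac{7}{11}\right) 38 = 7503 - \frac{988}{11} = \frac{81545}{11}$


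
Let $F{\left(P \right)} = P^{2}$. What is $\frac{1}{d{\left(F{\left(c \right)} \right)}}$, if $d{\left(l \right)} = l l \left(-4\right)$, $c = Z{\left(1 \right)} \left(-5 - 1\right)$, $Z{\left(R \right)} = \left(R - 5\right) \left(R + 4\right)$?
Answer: $- \frac{1}{829440000} \approx -1.2056 \cdot 10^{-9}$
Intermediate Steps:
$Z{\left(R \right)} = \left(-5 + R\right) \left(4 + R\right)$
$c = 120$ ($c = \left(-20 + 1^{2} - 1\right) \left(-5 - 1\right) = \left(-20 + 1 - 1\right) \left(-6\right) = \left(-20\right) \left(-6\right) = 120$)
$d{\left(l \right)} = - 4 l^{2}$ ($d{\left(l \right)} = l^{2} \left(-4\right) = - 4 l^{2}$)
$\frac{1}{d{\left(F{\left(c \right)} \right)}} = \frac{1}{\left(-4\right) \left(120^{2}\right)^{2}} = \frac{1}{\left(-4\right) 14400^{2}} = \frac{1}{\left(-4\right) 207360000} = \frac{1}{-829440000} = - \frac{1}{829440000}$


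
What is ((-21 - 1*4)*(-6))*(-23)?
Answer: -3450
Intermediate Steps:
((-21 - 1*4)*(-6))*(-23) = ((-21 - 4)*(-6))*(-23) = -25*(-6)*(-23) = 150*(-23) = -3450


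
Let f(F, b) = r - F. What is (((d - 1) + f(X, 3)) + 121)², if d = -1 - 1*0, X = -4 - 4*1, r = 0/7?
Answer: 16129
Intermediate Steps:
r = 0 (r = 0*(⅐) = 0)
X = -8 (X = -4 - 4 = -8)
d = -1 (d = -1 + 0 = -1)
f(F, b) = -F (f(F, b) = 0 - F = -F)
(((d - 1) + f(X, 3)) + 121)² = (((-1 - 1) - 1*(-8)) + 121)² = ((-2 + 8) + 121)² = (6 + 121)² = 127² = 16129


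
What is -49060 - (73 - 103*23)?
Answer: -46764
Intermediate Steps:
-49060 - (73 - 103*23) = -49060 - (73 - 2369) = -49060 - 1*(-2296) = -49060 + 2296 = -46764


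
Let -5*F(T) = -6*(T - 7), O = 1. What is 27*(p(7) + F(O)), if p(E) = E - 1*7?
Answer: -972/5 ≈ -194.40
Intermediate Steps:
p(E) = -7 + E (p(E) = E - 7 = -7 + E)
F(T) = -42/5 + 6*T/5 (F(T) = -(-6)*(T - 7)/5 = -(-6)*(-7 + T)/5 = -(42 - 6*T)/5 = -42/5 + 6*T/5)
27*(p(7) + F(O)) = 27*((-7 + 7) + (-42/5 + (6/5)*1)) = 27*(0 + (-42/5 + 6/5)) = 27*(0 - 36/5) = 27*(-36/5) = -972/5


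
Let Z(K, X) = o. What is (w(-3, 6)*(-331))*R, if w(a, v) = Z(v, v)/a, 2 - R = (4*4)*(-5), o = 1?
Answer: 27142/3 ≈ 9047.3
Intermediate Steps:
Z(K, X) = 1
R = 82 (R = 2 - 4*4*(-5) = 2 - 16*(-5) = 2 - 1*(-80) = 2 + 80 = 82)
w(a, v) = 1/a
(w(-3, 6)*(-331))*R = (-331/(-3))*82 = -1/3*(-331)*82 = (331/3)*82 = 27142/3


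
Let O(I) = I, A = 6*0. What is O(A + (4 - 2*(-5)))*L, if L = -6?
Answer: -84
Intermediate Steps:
A = 0
O(A + (4 - 2*(-5)))*L = (0 + (4 - 2*(-5)))*(-6) = (0 + (4 + 10))*(-6) = (0 + 14)*(-6) = 14*(-6) = -84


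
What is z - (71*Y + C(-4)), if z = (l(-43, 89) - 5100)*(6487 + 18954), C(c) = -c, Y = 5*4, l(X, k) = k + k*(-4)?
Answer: -136543271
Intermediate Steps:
l(X, k) = -3*k (l(X, k) = k - 4*k = -3*k)
Y = 20
z = -136541847 (z = (-3*89 - 5100)*(6487 + 18954) = (-267 - 5100)*25441 = -5367*25441 = -136541847)
z - (71*Y + C(-4)) = -136541847 - (71*20 - 1*(-4)) = -136541847 - (1420 + 4) = -136541847 - 1*1424 = -136541847 - 1424 = -136543271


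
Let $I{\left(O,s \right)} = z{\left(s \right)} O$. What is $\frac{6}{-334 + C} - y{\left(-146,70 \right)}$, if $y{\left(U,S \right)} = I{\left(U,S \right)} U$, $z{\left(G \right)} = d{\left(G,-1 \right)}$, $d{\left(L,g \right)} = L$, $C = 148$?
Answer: $- \frac{46255721}{31} \approx -1.4921 \cdot 10^{6}$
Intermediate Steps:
$z{\left(G \right)} = G$
$I{\left(O,s \right)} = O s$ ($I{\left(O,s \right)} = s O = O s$)
$y{\left(U,S \right)} = S U^{2}$ ($y{\left(U,S \right)} = U S U = S U U = S U^{2}$)
$\frac{6}{-334 + C} - y{\left(-146,70 \right)} = \frac{6}{-334 + 148} - 70 \left(-146\right)^{2} = \frac{6}{-186} - 70 \cdot 21316 = 6 \left(- \frac{1}{186}\right) - 1492120 = - \frac{1}{31} - 1492120 = - \frac{46255721}{31}$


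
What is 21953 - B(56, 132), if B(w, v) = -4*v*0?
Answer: 21953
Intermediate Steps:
B(w, v) = 0
21953 - B(56, 132) = 21953 - 1*0 = 21953 + 0 = 21953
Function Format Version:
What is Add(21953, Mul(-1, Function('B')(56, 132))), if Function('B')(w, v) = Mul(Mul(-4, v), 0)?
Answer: 21953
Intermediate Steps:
Function('B')(w, v) = 0
Add(21953, Mul(-1, Function('B')(56, 132))) = Add(21953, Mul(-1, 0)) = Add(21953, 0) = 21953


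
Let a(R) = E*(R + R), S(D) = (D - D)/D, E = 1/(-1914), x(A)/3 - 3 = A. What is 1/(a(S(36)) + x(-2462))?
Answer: -1/7377 ≈ -0.00013556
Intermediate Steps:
x(A) = 9 + 3*A
E = -1/1914 ≈ -0.00052247
S(D) = 0 (S(D) = 0/D = 0)
a(R) = -R/957 (a(R) = -(R + R)/1914 = -R/957)
1/(a(S(36)) + x(-2462)) = 1/(-1/957*0 + (9 + 3*(-2462))) = 1/(0 + (9 - 7386)) = 1/(0 - 7377) = 1/(-7377) = -1/7377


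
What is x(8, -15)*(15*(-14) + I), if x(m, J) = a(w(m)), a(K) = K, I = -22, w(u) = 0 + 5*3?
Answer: -3480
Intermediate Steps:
w(u) = 15 (w(u) = 0 + 15 = 15)
x(m, J) = 15
x(8, -15)*(15*(-14) + I) = 15*(15*(-14) - 22) = 15*(-210 - 22) = 15*(-232) = -3480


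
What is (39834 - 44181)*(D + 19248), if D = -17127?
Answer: -9219987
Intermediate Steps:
(39834 - 44181)*(D + 19248) = (39834 - 44181)*(-17127 + 19248) = -4347*2121 = -9219987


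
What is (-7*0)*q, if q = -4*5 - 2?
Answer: 0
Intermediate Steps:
q = -22 (q = -20 - 2 = -22)
(-7*0)*q = -7*0*(-22) = 0*(-22) = 0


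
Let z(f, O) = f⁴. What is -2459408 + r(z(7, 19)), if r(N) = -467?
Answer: -2459875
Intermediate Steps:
-2459408 + r(z(7, 19)) = -2459408 - 467 = -2459875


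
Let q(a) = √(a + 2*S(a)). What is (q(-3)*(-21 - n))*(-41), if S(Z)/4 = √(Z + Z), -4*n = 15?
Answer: 2829*√(-3 + 8*I*√6)/4 ≈ 2051.3 + 2389.2*I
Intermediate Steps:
n = -15/4 (n = -¼*15 = -15/4 ≈ -3.7500)
S(Z) = 4*√2*√Z (S(Z) = 4*√(Z + Z) = 4*√(2*Z) = 4*(√2*√Z) = 4*√2*√Z)
q(a) = √(a + 8*√2*√a) (q(a) = √(a + 2*(4*√2*√a)) = √(a + 8*√2*√a))
(q(-3)*(-21 - n))*(-41) = (√(-3 + 8*√2*√(-3))*(-21 - 1*(-15/4)))*(-41) = (√(-3 + 8*√2*(I*√3))*(-21 + 15/4))*(-41) = (√(-3 + 8*I*√6)*(-69/4))*(-41) = -69*√(-3 + 8*I*√6)/4*(-41) = 2829*√(-3 + 8*I*√6)/4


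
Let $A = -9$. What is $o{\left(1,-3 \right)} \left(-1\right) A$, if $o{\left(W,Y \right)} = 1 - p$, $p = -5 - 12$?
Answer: $162$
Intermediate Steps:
$p = -17$ ($p = -5 - 12 = -17$)
$o{\left(W,Y \right)} = 18$ ($o{\left(W,Y \right)} = 1 - -17 = 1 + 17 = 18$)
$o{\left(1,-3 \right)} \left(-1\right) A = 18 \left(-1\right) \left(-9\right) = \left(-18\right) \left(-9\right) = 162$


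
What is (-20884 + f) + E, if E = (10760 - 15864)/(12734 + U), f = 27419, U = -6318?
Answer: 2620216/401 ≈ 6534.2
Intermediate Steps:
E = -319/401 (E = (10760 - 15864)/(12734 - 6318) = -5104/6416 = -5104*1/6416 = -319/401 ≈ -0.79551)
(-20884 + f) + E = (-20884 + 27419) - 319/401 = 6535 - 319/401 = 2620216/401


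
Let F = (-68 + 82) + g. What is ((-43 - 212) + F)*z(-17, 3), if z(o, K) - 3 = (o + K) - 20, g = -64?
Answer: 9455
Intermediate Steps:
F = -50 (F = (-68 + 82) - 64 = 14 - 64 = -50)
z(o, K) = -17 + K + o (z(o, K) = 3 + ((o + K) - 20) = 3 + ((K + o) - 20) = 3 + (-20 + K + o) = -17 + K + o)
((-43 - 212) + F)*z(-17, 3) = ((-43 - 212) - 50)*(-17 + 3 - 17) = (-255 - 50)*(-31) = -305*(-31) = 9455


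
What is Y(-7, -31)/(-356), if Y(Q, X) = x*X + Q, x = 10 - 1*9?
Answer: 19/178 ≈ 0.10674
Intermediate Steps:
x = 1 (x = 10 - 9 = 1)
Y(Q, X) = Q + X (Y(Q, X) = 1*X + Q = X + Q = Q + X)
Y(-7, -31)/(-356) = (-7 - 31)/(-356) = -38*(-1/356) = 19/178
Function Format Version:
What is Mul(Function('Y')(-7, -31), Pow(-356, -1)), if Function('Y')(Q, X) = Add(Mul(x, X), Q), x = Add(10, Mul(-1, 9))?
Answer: Rational(19, 178) ≈ 0.10674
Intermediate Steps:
x = 1 (x = Add(10, -9) = 1)
Function('Y')(Q, X) = Add(Q, X) (Function('Y')(Q, X) = Add(Mul(1, X), Q) = Add(X, Q) = Add(Q, X))
Mul(Function('Y')(-7, -31), Pow(-356, -1)) = Mul(Add(-7, -31), Pow(-356, -1)) = Mul(-38, Rational(-1, 356)) = Rational(19, 178)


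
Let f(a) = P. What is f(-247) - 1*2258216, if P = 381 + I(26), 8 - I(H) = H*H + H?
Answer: -2258529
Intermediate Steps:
I(H) = 8 - H - H**2 (I(H) = 8 - (H*H + H) = 8 - (H**2 + H) = 8 - (H + H**2) = 8 + (-H - H**2) = 8 - H - H**2)
P = -313 (P = 381 + (8 - 1*26 - 1*26**2) = 381 + (8 - 26 - 1*676) = 381 + (8 - 26 - 676) = 381 - 694 = -313)
f(a) = -313
f(-247) - 1*2258216 = -313 - 1*2258216 = -313 - 2258216 = -2258529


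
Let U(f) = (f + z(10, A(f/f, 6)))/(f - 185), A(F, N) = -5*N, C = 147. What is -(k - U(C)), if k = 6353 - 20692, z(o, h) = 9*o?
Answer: 544645/38 ≈ 14333.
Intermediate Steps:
k = -14339
U(f) = (90 + f)/(-185 + f) (U(f) = (f + 9*10)/(f - 185) = (f + 90)/(-185 + f) = (90 + f)/(-185 + f))
-(k - U(C)) = -(-14339 - (90 + 147)/(-185 + 147)) = -(-14339 - 237/(-38)) = -(-14339 - (-1)*237/38) = -(-14339 - 1*(-237/38)) = -(-14339 + 237/38) = -1*(-544645/38) = 544645/38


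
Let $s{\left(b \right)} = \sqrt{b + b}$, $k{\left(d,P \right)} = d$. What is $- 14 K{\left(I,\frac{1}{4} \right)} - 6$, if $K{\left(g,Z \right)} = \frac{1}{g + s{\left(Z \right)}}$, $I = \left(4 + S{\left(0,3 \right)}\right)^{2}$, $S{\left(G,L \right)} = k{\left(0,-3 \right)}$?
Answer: $- \frac{502}{73} + \frac{2 \sqrt{2}}{73} \approx -6.838$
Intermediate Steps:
$S{\left(G,L \right)} = 0$
$s{\left(b \right)} = \sqrt{2} \sqrt{b}$ ($s{\left(b \right)} = \sqrt{2 b} = \sqrt{2} \sqrt{b}$)
$I = 16$ ($I = \left(4 + 0\right)^{2} = 4^{2} = 16$)
$K{\left(g,Z \right)} = \frac{1}{g + \sqrt{2} \sqrt{Z}}$
$- 14 K{\left(I,\frac{1}{4} \right)} - 6 = - \frac{14}{16 + \sqrt{2} \sqrt{\frac{1}{4}}} - 6 = - \frac{14}{16 + \frac{\sqrt{2}}{2}} - 6 = -6 - \frac{14}{16 + \frac{\sqrt{2}}{2}}$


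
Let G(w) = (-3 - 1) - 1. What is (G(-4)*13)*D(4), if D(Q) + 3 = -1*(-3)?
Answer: 0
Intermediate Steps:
D(Q) = 0 (D(Q) = -3 - 1*(-3) = -3 + 3 = 0)
G(w) = -5 (G(w) = -4 - 1 = -5)
(G(-4)*13)*D(4) = -5*13*0 = -65*0 = 0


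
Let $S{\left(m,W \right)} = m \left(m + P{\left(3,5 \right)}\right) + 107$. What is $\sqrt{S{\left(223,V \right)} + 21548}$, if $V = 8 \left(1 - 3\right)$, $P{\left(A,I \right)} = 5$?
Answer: $\sqrt{72499} \approx 269.26$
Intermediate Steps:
$V = -16$ ($V = 8 \left(-2\right) = -16$)
$S{\left(m,W \right)} = 107 + m \left(5 + m\right)$ ($S{\left(m,W \right)} = m \left(m + 5\right) + 107 = m \left(5 + m\right) + 107 = 107 + m \left(5 + m\right)$)
$\sqrt{S{\left(223,V \right)} + 21548} = \sqrt{\left(107 + 223^{2} + 5 \cdot 223\right) + 21548} = \sqrt{\left(107 + 49729 + 1115\right) + 21548} = \sqrt{50951 + 21548} = \sqrt{72499}$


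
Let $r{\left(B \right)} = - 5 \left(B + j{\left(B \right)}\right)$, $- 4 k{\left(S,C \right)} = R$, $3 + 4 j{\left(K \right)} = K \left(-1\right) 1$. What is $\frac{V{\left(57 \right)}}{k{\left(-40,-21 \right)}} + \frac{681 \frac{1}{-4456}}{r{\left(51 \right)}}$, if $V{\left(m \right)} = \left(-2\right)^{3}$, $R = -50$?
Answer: $- \frac{178013}{278500} \approx -0.63918$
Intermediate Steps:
$j{\left(K \right)} = - \frac{3}{4} - \frac{K}{4}$ ($j{\left(K \right)} = - \frac{3}{4} + \frac{K \left(-1\right) 1}{4} = - \frac{3}{4} + \frac{- K 1}{4} = - \frac{3}{4} + \frac{\left(-1\right) K}{4} = - \frac{3}{4} - \frac{K}{4}$)
$V{\left(m \right)} = -8$
$k{\left(S,C \right)} = \frac{25}{2}$ ($k{\left(S,C \right)} = \left(- \frac{1}{4}\right) \left(-50\right) = \frac{25}{2}$)
$r{\left(B \right)} = \frac{15}{4} - \frac{15 B}{4}$ ($r{\left(B \right)} = - 5 \left(B - \left(\frac{3}{4} + \frac{B}{4}\right)\right) = - 5 \left(- \frac{3}{4} + \frac{3 B}{4}\right) = \frac{15}{4} - \frac{15 B}{4}$)
$\frac{V{\left(57 \right)}}{k{\left(-40,-21 \right)}} + \frac{681 \frac{1}{-4456}}{r{\left(51 \right)}} = - \frac{8}{\frac{25}{2}} + \frac{681 \frac{1}{-4456}}{\frac{15}{4} - \frac{765}{4}} = \left(-8\right) \frac{2}{25} + \frac{681 \left(- \frac{1}{4456}\right)}{\frac{15}{4} - \frac{765}{4}} = - \frac{16}{25} - \frac{681}{4456 \left(- \frac{375}{2}\right)} = - \frac{16}{25} - - \frac{227}{278500} = - \frac{16}{25} + \frac{227}{278500} = - \frac{178013}{278500}$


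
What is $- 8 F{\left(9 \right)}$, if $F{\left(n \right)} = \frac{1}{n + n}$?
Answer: $- \frac{4}{9} \approx -0.44444$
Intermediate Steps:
$F{\left(n \right)} = \frac{1}{2 n}$
$- 8 F{\left(9 \right)} = - 8 \frac{1}{2 \cdot 9} = - 8 \cdot \frac{1}{2} \cdot \frac{1}{9} = \left(-8\right) \frac{1}{18} = - \frac{4}{9}$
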